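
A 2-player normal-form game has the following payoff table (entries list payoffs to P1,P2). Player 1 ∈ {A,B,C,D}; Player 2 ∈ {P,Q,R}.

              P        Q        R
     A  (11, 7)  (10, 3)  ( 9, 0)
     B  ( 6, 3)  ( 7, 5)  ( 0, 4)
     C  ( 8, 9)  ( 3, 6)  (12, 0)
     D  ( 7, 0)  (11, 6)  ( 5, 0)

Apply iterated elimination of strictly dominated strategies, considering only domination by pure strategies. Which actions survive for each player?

P1 drop B (A beats it: P:11>6 Q:10>7 R:9>0)
P2 drop R (Q beats it: A:3>0 C:6>0 D:6>0)
P1 drop C (A beats it: P:11>8 Q:10>3)
P1→{A,D} P2→{P,Q}

Remaining: P1:{A,D} P2:{P,Q}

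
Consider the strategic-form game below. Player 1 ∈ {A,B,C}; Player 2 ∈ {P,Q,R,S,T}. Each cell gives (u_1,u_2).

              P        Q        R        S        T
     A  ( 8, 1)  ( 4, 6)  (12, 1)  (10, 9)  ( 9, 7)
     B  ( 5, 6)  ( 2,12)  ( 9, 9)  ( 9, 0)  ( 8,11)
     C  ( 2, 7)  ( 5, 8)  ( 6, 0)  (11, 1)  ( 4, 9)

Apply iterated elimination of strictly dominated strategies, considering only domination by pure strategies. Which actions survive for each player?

P1 drop B (A beats it: P:8>5 Q:4>2 R:12>9 S:10>9 T:9>8)
P2 drop P (Q beats it: A:6>1 C:8>7)
P2 drop Q (T beats it: A:7>6 C:9>8)
P2 drop R (S beats it: A:9>1 C:1>0)
P1→{A,C} P2→{S,T}

Remaining: P1:{A,C} P2:{S,T}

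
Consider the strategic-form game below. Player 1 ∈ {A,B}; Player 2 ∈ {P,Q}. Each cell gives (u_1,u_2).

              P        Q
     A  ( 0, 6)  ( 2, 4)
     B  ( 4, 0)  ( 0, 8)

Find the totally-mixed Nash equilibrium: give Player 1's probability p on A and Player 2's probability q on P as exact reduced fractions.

(p,q) = (4/5, 1/3)

P1 indiff ⇒ q·0+(1-q)·2 = q·4+(1-q)·0 ⇒ q(-4) = (1-q)(-2) ⇒ q = 1/3
P2 indiff ⇒ p·6+(1-p)·0 = p·4+(1-p)·8 ⇒ p(2) = (1-p)(8) ⇒ p = 4/5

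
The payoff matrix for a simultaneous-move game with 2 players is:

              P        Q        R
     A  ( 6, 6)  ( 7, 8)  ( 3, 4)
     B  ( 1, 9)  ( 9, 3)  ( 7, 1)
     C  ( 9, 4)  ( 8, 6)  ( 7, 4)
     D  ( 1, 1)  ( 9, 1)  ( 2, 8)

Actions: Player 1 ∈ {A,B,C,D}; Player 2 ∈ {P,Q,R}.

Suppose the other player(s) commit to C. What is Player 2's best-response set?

u_2(P vs C) = 4
u_2(Q vs C) = 6
u_2(R vs C) = 4
max payoff 6 at {Q}

argmax u_2 = {Q}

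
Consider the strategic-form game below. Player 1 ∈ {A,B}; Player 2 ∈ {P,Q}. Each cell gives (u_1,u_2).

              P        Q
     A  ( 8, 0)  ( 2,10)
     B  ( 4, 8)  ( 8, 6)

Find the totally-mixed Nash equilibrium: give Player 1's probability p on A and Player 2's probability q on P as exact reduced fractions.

P1 indiff ⇒ q·8+(1-q)·2 = q·4+(1-q)·8 ⇒ q(4) = (1-q)(6) ⇒ q = 3/5
P2 indiff ⇒ p·0+(1-p)·8 = p·10+(1-p)·6 ⇒ p(-10) = (1-p)(-2) ⇒ p = 1/6

P1 mixes 1/6 on A; P2 mixes 3/5 on P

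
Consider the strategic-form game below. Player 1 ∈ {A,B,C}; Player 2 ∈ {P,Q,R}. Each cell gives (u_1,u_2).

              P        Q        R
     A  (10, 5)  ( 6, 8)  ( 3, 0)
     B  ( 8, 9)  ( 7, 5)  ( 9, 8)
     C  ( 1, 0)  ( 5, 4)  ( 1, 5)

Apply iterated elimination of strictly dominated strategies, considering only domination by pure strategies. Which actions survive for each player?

IESDS → P1:{A,B} P2:{P,Q}

P1 drop C (A beats it: P:10>1 Q:6>5 R:3>1)
P2 drop R (P beats it: A:5>0 B:9>8)
P1→{A,B} P2→{P,Q}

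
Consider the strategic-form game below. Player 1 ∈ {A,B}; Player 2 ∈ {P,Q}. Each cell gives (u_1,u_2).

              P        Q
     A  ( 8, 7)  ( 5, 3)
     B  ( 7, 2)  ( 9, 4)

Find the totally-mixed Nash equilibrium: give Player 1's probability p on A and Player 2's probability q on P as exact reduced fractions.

P1 indiff ⇒ q·8+(1-q)·5 = q·7+(1-q)·9 ⇒ q(1) = (1-q)(4) ⇒ q = 4/5
P2 indiff ⇒ p·7+(1-p)·2 = p·3+(1-p)·4 ⇒ p(4) = (1-p)(2) ⇒ p = 1/3

(p,q) = (1/3, 4/5)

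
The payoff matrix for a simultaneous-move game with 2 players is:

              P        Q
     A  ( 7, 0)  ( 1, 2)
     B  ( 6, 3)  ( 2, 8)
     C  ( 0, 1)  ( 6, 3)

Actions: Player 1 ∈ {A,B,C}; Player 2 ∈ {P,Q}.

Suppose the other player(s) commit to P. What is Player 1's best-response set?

u_1(A vs P) = 7
u_1(B vs P) = 6
u_1(C vs P) = 0
max payoff 7 at {A}

argmax u_1 = {A}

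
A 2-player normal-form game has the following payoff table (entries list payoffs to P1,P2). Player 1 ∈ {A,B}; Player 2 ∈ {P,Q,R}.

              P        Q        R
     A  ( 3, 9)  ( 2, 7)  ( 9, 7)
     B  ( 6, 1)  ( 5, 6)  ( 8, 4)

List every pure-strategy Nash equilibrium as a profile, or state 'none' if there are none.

(A,P): not NE [P1→B gives 6>3]
(A,Q): not NE [P1→B gives 5>2; P2→P gives 9>7]
(A,R): not NE [P2→P gives 9>7]
(B,P): not NE [P2→Q gives 6>1]
(B,Q): NE
(B,R): not NE [P1→A gives 9>8; P2→Q gives 6>4]

PSNE = {(B,Q)}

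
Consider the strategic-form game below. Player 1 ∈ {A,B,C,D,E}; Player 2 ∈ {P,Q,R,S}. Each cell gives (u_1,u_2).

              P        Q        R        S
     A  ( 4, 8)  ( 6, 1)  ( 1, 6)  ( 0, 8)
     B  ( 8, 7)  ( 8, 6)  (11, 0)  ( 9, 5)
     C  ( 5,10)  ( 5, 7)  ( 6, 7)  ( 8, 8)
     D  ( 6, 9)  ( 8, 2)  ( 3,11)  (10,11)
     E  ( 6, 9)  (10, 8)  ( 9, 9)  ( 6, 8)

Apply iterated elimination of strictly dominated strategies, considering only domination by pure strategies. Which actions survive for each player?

Remaining: P1:{B,D} P2:{P,R,S}

P1 drop A (B beats it: P:8>4 Q:8>6 R:11>1 S:9>0)
P1 drop C (B beats it: P:8>5 Q:8>5 R:11>6 S:9>8)
P2 drop Q (P beats it: B:7>6 D:9>2 E:9>8)
P1 drop E (B beats it: P:8>6 R:11>9 S:9>6)
P1→{B,D} P2→{P,R,S}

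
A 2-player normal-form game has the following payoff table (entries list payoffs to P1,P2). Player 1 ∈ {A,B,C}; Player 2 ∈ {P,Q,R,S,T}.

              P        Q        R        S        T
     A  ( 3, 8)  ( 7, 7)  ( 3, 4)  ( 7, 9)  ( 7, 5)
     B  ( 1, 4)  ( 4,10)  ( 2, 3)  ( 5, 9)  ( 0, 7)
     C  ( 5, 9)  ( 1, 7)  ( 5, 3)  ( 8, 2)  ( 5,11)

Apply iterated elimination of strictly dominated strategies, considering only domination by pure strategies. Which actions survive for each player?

P1 drop B (A beats it: P:3>1 Q:7>4 R:3>2 S:7>5 T:7>0)
P2 drop Q (P beats it: A:8>7 C:9>7)
P2 drop R (P beats it: A:8>4 C:9>3)
P1→{A,C} P2→{P,S,T}

Remaining: P1:{A,C} P2:{P,S,T}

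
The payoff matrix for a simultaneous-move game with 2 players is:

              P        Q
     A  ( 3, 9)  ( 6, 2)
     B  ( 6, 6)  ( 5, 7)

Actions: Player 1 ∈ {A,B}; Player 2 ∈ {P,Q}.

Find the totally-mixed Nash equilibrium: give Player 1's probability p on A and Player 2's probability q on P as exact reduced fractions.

P1 indiff ⇒ q·3+(1-q)·6 = q·6+(1-q)·5 ⇒ q(-3) = (1-q)(-1) ⇒ q = 1/4
P2 indiff ⇒ p·9+(1-p)·6 = p·2+(1-p)·7 ⇒ p(7) = (1-p)(1) ⇒ p = 1/8

P1 mixes 1/8 on A; P2 mixes 1/4 on P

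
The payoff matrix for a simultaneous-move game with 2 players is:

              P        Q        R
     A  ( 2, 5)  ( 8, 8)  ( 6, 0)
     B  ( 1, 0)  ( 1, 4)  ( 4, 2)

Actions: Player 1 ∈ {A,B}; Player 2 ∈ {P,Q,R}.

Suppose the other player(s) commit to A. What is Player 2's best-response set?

u_2(P vs A) = 5
u_2(Q vs A) = 8
u_2(R vs A) = 0
max payoff 8 at {Q}

BR_2 = {Q}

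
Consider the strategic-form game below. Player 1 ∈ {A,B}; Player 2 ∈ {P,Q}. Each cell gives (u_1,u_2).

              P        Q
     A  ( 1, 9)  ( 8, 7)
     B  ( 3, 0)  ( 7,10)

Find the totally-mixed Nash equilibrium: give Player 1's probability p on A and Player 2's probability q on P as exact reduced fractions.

(p,q) = (5/6, 1/3)

P1 indiff ⇒ q·1+(1-q)·8 = q·3+(1-q)·7 ⇒ q(-2) = (1-q)(-1) ⇒ q = 1/3
P2 indiff ⇒ p·9+(1-p)·0 = p·7+(1-p)·10 ⇒ p(2) = (1-p)(10) ⇒ p = 5/6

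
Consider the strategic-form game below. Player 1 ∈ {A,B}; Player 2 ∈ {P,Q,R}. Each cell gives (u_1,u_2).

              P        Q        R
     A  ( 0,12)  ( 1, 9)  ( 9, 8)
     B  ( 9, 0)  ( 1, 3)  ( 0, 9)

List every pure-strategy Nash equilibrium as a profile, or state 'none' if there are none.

(A,P): not NE [P1→B gives 9>0]
(A,Q): not NE [P2→P gives 12>9]
(A,R): not NE [P2→P gives 12>8]
(B,P): not NE [P2→R gives 9>0]
(B,Q): not NE [P2→R gives 9>3]
(B,R): not NE [P1→A gives 9>0]

No pure NE.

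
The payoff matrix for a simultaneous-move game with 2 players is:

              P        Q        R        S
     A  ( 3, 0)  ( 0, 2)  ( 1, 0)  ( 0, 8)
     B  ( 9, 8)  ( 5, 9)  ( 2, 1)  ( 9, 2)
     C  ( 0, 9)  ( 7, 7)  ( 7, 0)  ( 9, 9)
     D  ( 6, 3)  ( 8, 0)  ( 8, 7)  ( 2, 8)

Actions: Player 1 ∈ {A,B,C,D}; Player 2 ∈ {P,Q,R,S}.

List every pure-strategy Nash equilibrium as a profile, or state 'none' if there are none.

(A,P): not NE [P1→B gives 9>3; P2→S gives 8>0]
(A,Q): not NE [P1→D gives 8>0; P2→S gives 8>2]
(A,R): not NE [P1→D gives 8>1; P2→S gives 8>0]
(A,S): not NE [P1→C gives 9>0]
(B,P): not NE [P2→Q gives 9>8]
(B,Q): not NE [P1→D gives 8>5]
(B,R): not NE [P1→D gives 8>2; P2→Q gives 9>1]
(B,S): not NE [P2→Q gives 9>2]
(C,P): not NE [P1→B gives 9>0]
(C,Q): not NE [P1→D gives 8>7; P2→S gives 9>7]
(C,R): not NE [P1→D gives 8>7; P2→S gives 9>0]
(C,S): NE
(D,P): not NE [P1→B gives 9>6; P2→S gives 8>3]
(D,Q): not NE [P2→S gives 8>0]
(D,R): not NE [P2→S gives 8>7]
(D,S): not NE [P1→C gives 9>2]

PSNE = {(C,S)}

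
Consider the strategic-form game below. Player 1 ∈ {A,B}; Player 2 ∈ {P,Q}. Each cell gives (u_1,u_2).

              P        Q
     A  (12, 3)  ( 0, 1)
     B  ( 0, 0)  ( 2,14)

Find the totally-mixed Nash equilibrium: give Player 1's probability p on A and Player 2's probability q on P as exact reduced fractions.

P1 indiff ⇒ q·12+(1-q)·0 = q·0+(1-q)·2 ⇒ q(12) = (1-q)(2) ⇒ q = 1/7
P2 indiff ⇒ p·3+(1-p)·0 = p·1+(1-p)·14 ⇒ p(2) = (1-p)(14) ⇒ p = 7/8

P1 mixes 7/8 on A; P2 mixes 1/7 on P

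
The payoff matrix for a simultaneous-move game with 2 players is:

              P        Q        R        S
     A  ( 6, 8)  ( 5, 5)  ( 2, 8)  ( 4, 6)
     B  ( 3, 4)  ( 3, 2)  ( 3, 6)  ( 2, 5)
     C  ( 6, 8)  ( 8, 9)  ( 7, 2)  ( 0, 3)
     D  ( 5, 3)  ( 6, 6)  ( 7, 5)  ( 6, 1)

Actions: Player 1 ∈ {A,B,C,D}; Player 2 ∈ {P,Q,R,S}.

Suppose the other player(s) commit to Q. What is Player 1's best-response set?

u_1(A vs Q) = 5
u_1(B vs Q) = 3
u_1(C vs Q) = 8
u_1(D vs Q) = 6
max payoff 8 at {C}

BR_1 = {C}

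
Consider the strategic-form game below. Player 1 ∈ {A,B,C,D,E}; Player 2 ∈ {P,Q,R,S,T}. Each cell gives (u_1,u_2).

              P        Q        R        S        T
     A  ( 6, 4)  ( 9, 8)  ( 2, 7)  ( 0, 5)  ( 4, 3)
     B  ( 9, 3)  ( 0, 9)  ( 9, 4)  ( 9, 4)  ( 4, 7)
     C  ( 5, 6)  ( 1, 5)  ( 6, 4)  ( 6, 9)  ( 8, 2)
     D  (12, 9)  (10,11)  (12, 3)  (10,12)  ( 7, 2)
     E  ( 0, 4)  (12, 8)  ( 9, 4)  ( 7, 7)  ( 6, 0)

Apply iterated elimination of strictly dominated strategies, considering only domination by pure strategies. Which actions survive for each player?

P1 drop A (D beats it: P:12>6 Q:10>9 R:12>2 S:10>0 T:7>4)
P1 drop B (D beats it: P:12>9 Q:10>0 R:12>9 S:10>9 T:7>4)
P2 drop P (S beats it: C:9>6 D:12>9 E:7>4)
P2 drop R (Q beats it: C:5>4 D:11>3 E:8>4)
P2 drop T (Q beats it: C:5>2 D:11>2 E:8>0)
P1 drop C (D beats it: Q:10>1 S:10>6)
P1→{D,E} P2→{Q,S}

Remaining: P1:{D,E} P2:{Q,S}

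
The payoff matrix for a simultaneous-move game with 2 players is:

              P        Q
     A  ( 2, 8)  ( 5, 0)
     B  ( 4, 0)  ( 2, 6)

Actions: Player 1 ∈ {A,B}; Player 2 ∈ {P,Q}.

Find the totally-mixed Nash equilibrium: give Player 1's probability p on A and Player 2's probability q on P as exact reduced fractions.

P1 indiff ⇒ q·2+(1-q)·5 = q·4+(1-q)·2 ⇒ q(-2) = (1-q)(-3) ⇒ q = 3/5
P2 indiff ⇒ p·8+(1-p)·0 = p·0+(1-p)·6 ⇒ p(8) = (1-p)(6) ⇒ p = 3/7

p=3/7, q=3/5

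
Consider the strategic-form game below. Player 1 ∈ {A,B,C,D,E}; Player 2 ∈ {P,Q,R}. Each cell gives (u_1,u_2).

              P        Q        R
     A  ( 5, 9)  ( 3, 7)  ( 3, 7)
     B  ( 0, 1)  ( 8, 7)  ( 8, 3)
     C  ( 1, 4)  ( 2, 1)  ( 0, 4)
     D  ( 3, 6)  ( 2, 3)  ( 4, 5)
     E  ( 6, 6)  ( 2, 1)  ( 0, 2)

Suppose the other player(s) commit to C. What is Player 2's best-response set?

u_2(P vs C) = 4
u_2(Q vs C) = 1
u_2(R vs C) = 4
max payoff 4 at {P,R}

argmax u_2 = {P,R}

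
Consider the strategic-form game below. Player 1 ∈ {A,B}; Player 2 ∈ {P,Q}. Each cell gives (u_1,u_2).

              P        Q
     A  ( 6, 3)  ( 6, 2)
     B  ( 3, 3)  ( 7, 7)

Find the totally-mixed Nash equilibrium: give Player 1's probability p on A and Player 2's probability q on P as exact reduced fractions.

P1 mixes 4/5 on A; P2 mixes 1/4 on P

P1 indiff ⇒ q·6+(1-q)·6 = q·3+(1-q)·7 ⇒ q(3) = (1-q)(1) ⇒ q = 1/4
P2 indiff ⇒ p·3+(1-p)·3 = p·2+(1-p)·7 ⇒ p(1) = (1-p)(4) ⇒ p = 4/5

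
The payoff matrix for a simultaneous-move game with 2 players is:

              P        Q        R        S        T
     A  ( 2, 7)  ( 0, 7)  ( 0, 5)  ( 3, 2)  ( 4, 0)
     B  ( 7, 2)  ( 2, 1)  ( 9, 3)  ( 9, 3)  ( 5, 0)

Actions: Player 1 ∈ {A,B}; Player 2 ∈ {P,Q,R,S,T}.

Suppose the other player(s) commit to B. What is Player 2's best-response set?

P2 best: {R,S}

u_2(P vs B) = 2
u_2(Q vs B) = 1
u_2(R vs B) = 3
u_2(S vs B) = 3
u_2(T vs B) = 0
max payoff 3 at {R,S}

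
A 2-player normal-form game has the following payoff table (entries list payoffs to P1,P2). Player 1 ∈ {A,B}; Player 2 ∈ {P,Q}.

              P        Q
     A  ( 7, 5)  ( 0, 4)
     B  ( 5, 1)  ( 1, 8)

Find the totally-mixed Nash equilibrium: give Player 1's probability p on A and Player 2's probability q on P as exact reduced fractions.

p=7/8, q=1/3

P1 indiff ⇒ q·7+(1-q)·0 = q·5+(1-q)·1 ⇒ q(2) = (1-q)(1) ⇒ q = 1/3
P2 indiff ⇒ p·5+(1-p)·1 = p·4+(1-p)·8 ⇒ p(1) = (1-p)(7) ⇒ p = 7/8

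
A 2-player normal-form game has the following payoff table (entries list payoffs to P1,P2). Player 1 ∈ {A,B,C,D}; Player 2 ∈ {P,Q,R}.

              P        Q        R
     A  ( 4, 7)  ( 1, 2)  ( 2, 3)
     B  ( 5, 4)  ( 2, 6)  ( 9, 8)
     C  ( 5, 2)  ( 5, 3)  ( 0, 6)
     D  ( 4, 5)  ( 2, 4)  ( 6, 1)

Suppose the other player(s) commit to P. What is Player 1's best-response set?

u_1(A vs P) = 4
u_1(B vs P) = 5
u_1(C vs P) = 5
u_1(D vs P) = 4
max payoff 5 at {B,C}

argmax u_1 = {B,C}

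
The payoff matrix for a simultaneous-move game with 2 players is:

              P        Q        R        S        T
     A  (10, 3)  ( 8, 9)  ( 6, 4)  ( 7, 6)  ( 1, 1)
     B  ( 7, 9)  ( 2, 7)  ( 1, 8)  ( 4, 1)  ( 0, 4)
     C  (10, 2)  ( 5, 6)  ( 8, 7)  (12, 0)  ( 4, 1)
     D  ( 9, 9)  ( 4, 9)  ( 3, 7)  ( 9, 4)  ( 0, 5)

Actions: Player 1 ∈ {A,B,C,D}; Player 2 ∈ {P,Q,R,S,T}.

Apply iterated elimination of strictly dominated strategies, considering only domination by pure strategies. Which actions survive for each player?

P1 drop B (A beats it: P:10>7 Q:8>2 R:6>1 S:7>4 T:1>0)
P1 drop D (C beats it: P:10>9 Q:5>4 R:8>3 S:12>9 T:4>0)
P2 drop P (Q beats it: A:9>3 C:6>2)
P2 drop S (Q beats it: A:9>6 C:6>0)
P2 drop T (Q beats it: A:9>1 C:6>1)
P1→{A,C} P2→{Q,R}

IESDS → P1:{A,C} P2:{Q,R}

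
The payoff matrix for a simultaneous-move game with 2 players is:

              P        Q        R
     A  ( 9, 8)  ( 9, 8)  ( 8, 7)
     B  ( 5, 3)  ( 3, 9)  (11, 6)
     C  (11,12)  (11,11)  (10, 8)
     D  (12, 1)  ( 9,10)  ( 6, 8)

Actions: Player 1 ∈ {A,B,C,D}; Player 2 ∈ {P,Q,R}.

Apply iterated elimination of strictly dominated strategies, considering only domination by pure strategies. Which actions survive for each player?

Survivors P1:{C,D} P2:{P,Q}

P1 drop A (C beats it: P:11>9 Q:11>9 R:10>8)
P2 drop R (Q beats it: B:9>6 C:11>8 D:10>8)
P1 drop B (C beats it: P:11>5 Q:11>3)
P1→{C,D} P2→{P,Q}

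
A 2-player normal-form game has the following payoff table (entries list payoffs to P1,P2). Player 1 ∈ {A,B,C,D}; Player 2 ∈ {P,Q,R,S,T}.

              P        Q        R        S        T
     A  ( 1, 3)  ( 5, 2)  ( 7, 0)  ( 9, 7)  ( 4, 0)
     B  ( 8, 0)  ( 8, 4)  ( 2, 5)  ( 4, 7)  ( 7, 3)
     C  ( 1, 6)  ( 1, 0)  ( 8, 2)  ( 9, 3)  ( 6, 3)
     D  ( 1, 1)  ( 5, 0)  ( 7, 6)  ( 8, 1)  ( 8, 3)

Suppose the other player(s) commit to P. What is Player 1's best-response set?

u_1(A vs P) = 1
u_1(B vs P) = 8
u_1(C vs P) = 1
u_1(D vs P) = 1
max payoff 8 at {B}

argmax u_1 = {B}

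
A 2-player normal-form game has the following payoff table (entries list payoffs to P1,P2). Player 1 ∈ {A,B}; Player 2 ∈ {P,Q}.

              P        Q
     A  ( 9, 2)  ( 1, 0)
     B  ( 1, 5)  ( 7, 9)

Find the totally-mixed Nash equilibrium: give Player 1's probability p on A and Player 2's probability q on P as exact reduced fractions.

(p,q) = (2/3, 3/7)

P1 indiff ⇒ q·9+(1-q)·1 = q·1+(1-q)·7 ⇒ q(8) = (1-q)(6) ⇒ q = 3/7
P2 indiff ⇒ p·2+(1-p)·5 = p·0+(1-p)·9 ⇒ p(2) = (1-p)(4) ⇒ p = 2/3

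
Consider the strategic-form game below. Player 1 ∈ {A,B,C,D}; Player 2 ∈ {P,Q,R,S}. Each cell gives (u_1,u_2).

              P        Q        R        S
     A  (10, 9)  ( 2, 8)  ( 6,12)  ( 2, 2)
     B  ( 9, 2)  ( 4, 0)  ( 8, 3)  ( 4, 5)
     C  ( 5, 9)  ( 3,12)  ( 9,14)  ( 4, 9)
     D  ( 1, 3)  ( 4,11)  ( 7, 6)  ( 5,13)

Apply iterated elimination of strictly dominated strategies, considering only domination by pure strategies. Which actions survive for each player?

IESDS → P1:{B,C,D} P2:{Q,R,S}

P2 drop P (R beats it: A:12>9 B:3>2 C:14>9 D:6>3)
P1 drop A (B beats it: Q:4>2 R:8>6 S:4>2)
P1→{B,C,D} P2→{Q,R,S}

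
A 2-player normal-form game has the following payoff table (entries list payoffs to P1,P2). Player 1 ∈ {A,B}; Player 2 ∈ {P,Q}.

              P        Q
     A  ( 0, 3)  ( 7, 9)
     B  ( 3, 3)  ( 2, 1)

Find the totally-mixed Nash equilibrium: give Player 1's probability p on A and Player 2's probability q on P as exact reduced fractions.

P1 indiff ⇒ q·0+(1-q)·7 = q·3+(1-q)·2 ⇒ q(-3) = (1-q)(-5) ⇒ q = 5/8
P2 indiff ⇒ p·3+(1-p)·3 = p·9+(1-p)·1 ⇒ p(-6) = (1-p)(-2) ⇒ p = 1/4

p=1/4, q=5/8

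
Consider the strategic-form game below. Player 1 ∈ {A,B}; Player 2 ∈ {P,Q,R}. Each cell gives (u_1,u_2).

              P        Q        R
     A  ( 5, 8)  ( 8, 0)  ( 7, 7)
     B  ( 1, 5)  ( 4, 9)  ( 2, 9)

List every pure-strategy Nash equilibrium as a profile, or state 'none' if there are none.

(A,P): NE
(A,Q): not NE [P2→P gives 8>0]
(A,R): not NE [P2→P gives 8>7]
(B,P): not NE [P1→A gives 5>1; P2→R gives 9>5]
(B,Q): not NE [P1→A gives 8>4]
(B,R): not NE [P1→A gives 7>2]

PSNE = {(A,P)}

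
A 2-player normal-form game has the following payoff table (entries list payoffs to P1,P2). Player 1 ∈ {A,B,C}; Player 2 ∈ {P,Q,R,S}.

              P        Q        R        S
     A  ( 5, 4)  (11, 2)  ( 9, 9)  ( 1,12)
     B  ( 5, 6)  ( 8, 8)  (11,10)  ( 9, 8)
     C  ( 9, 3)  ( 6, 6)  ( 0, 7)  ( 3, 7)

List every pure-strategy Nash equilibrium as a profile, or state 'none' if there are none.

(A,P): not NE [P1→C gives 9>5; P2→S gives 12>4]
(A,Q): not NE [P2→S gives 12>2]
(A,R): not NE [P1→B gives 11>9; P2→S gives 12>9]
(A,S): not NE [P1→B gives 9>1]
(B,P): not NE [P1→C gives 9>5; P2→R gives 10>6]
(B,Q): not NE [P1→A gives 11>8; P2→R gives 10>8]
(B,R): NE
(B,S): not NE [P2→R gives 10>8]
(C,P): not NE [P2→S gives 7>3]
(C,Q): not NE [P1→A gives 11>6; P2→S gives 7>6]
(C,R): not NE [P1→B gives 11>0]
(C,S): not NE [P1→B gives 9>3]

NE set: (B,R)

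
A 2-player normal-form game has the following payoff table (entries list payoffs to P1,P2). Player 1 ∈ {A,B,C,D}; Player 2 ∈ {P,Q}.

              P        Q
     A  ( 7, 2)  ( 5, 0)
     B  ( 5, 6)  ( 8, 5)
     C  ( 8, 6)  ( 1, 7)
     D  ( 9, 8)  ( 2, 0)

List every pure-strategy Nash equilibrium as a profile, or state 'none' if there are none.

(A,P): not NE [P1→D gives 9>7]
(A,Q): not NE [P1→B gives 8>5; P2→P gives 2>0]
(B,P): not NE [P1→D gives 9>5]
(B,Q): not NE [P2→P gives 6>5]
(C,P): not NE [P1→D gives 9>8; P2→Q gives 7>6]
(C,Q): not NE [P1→B gives 8>1]
(D,P): NE
(D,Q): not NE [P1→B gives 8>2; P2→P gives 8>0]

PSNE = {(D,P)}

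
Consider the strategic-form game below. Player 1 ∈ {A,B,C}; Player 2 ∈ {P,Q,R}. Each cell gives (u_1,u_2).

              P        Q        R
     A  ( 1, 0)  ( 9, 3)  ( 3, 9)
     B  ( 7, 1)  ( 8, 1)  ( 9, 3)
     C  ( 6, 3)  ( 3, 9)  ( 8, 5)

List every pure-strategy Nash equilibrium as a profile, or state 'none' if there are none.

(A,P): not NE [P1→B gives 7>1; P2→R gives 9>0]
(A,Q): not NE [P2→R gives 9>3]
(A,R): not NE [P1→B gives 9>3]
(B,P): not NE [P2→R gives 3>1]
(B,Q): not NE [P1→A gives 9>8; P2→R gives 3>1]
(B,R): NE
(C,P): not NE [P1→B gives 7>6; P2→Q gives 9>3]
(C,Q): not NE [P1→A gives 9>3]
(C,R): not NE [P1→B gives 9>8; P2→Q gives 9>5]

Nash profiles: (B,R)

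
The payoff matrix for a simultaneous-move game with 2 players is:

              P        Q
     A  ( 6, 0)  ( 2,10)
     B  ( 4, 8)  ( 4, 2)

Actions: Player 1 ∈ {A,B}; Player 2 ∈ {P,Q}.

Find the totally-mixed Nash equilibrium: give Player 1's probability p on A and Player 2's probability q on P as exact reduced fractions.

(p,q) = (3/8, 1/2)

P1 indiff ⇒ q·6+(1-q)·2 = q·4+(1-q)·4 ⇒ q(2) = (1-q)(2) ⇒ q = 1/2
P2 indiff ⇒ p·0+(1-p)·8 = p·10+(1-p)·2 ⇒ p(-10) = (1-p)(-6) ⇒ p = 3/8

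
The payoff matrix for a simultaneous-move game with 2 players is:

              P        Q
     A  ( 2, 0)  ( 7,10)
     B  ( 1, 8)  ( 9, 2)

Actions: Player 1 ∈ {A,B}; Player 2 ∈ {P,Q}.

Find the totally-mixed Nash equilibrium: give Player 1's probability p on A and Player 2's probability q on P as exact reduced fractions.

P1 indiff ⇒ q·2+(1-q)·7 = q·1+(1-q)·9 ⇒ q(1) = (1-q)(2) ⇒ q = 2/3
P2 indiff ⇒ p·0+(1-p)·8 = p·10+(1-p)·2 ⇒ p(-10) = (1-p)(-6) ⇒ p = 3/8

P1 mixes 3/8 on A; P2 mixes 2/3 on P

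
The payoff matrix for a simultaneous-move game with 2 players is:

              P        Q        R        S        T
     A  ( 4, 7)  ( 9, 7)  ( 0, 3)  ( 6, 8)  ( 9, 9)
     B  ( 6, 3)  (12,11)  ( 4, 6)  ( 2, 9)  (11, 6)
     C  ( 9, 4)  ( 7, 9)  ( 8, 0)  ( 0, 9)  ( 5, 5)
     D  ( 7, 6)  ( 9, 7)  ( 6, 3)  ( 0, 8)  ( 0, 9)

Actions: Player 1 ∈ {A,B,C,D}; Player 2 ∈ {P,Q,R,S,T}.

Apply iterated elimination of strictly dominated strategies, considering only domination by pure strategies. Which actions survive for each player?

Survivors P1:{A,B} P2:{Q,S,T}

P2 drop P (S beats it: A:8>7 B:9>3 C:9>4 D:8>6)
P2 drop R (Q beats it: A:7>3 B:11>6 C:9>0 D:7>3)
P1 drop C (A beats it: Q:9>7 S:6>0 T:9>5)
P1 drop D (B beats it: Q:12>9 S:2>0 T:11>0)
P1→{A,B} P2→{Q,S,T}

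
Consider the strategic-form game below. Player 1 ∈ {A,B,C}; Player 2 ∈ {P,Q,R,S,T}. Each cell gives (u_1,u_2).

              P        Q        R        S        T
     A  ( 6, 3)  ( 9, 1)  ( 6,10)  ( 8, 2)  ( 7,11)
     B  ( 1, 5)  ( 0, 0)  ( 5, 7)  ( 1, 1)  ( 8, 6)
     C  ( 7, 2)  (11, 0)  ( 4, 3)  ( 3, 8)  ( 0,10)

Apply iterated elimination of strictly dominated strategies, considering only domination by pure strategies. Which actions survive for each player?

Remaining: P1:{A,B} P2:{R,T}

P2 drop P (R beats it: A:10>3 B:7>5 C:3>2)
P2 drop Q (R beats it: A:10>1 B:7>0 C:3>0)
P1 drop C (A beats it: R:6>4 S:8>3 T:7>0)
P2 drop S (R beats it: A:10>2 B:7>1)
P1→{A,B} P2→{R,T}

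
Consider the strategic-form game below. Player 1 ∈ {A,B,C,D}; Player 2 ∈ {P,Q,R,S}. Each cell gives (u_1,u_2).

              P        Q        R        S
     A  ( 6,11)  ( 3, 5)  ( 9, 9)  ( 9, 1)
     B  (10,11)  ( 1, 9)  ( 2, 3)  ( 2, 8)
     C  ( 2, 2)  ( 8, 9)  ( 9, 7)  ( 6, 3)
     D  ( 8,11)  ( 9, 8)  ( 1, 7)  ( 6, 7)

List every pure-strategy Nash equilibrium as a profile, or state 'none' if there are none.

NE set: (B,P)

(A,P): not NE [P1→B gives 10>6]
(A,Q): not NE [P1→D gives 9>3; P2→P gives 11>5]
(A,R): not NE [P2→P gives 11>9]
(A,S): not NE [P2→P gives 11>1]
(B,P): NE
(B,Q): not NE [P1→D gives 9>1; P2→P gives 11>9]
(B,R): not NE [P1→C gives 9>2; P2→P gives 11>3]
(B,S): not NE [P1→A gives 9>2; P2→P gives 11>8]
(C,P): not NE [P1→B gives 10>2; P2→Q gives 9>2]
(C,Q): not NE [P1→D gives 9>8]
(C,R): not NE [P2→Q gives 9>7]
(C,S): not NE [P1→A gives 9>6; P2→Q gives 9>3]
(D,P): not NE [P1→B gives 10>8]
(D,Q): not NE [P2→P gives 11>8]
(D,R): not NE [P1→C gives 9>1; P2→P gives 11>7]
(D,S): not NE [P1→A gives 9>6; P2→P gives 11>7]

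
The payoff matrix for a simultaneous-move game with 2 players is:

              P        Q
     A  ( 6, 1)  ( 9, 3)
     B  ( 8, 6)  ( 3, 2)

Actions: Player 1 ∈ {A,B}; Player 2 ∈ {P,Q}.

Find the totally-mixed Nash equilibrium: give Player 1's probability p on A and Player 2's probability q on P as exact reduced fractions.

p=2/3, q=3/4

P1 indiff ⇒ q·6+(1-q)·9 = q·8+(1-q)·3 ⇒ q(-2) = (1-q)(-6) ⇒ q = 3/4
P2 indiff ⇒ p·1+(1-p)·6 = p·3+(1-p)·2 ⇒ p(-2) = (1-p)(-4) ⇒ p = 2/3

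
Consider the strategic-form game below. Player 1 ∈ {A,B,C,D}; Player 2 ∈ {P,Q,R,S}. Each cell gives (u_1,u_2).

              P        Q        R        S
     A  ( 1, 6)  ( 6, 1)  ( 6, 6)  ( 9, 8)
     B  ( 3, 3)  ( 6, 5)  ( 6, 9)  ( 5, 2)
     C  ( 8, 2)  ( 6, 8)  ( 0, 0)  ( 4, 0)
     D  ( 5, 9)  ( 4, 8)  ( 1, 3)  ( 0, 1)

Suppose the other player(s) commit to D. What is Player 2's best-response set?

BR_2 = {P}

u_2(P vs D) = 9
u_2(Q vs D) = 8
u_2(R vs D) = 3
u_2(S vs D) = 1
max payoff 9 at {P}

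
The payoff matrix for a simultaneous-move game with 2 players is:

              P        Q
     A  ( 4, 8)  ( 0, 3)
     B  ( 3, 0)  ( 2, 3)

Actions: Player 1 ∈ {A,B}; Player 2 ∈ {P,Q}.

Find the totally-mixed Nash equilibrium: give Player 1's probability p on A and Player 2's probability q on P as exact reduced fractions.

P1 indiff ⇒ q·4+(1-q)·0 = q·3+(1-q)·2 ⇒ q(1) = (1-q)(2) ⇒ q = 2/3
P2 indiff ⇒ p·8+(1-p)·0 = p·3+(1-p)·3 ⇒ p(5) = (1-p)(3) ⇒ p = 3/8

(p,q) = (3/8, 2/3)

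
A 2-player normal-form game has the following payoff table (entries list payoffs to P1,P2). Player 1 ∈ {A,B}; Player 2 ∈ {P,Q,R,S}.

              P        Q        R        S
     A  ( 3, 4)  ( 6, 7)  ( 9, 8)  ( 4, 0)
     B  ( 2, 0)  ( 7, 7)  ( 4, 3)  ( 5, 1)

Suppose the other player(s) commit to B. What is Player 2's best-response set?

u_2(P vs B) = 0
u_2(Q vs B) = 7
u_2(R vs B) = 3
u_2(S vs B) = 1
max payoff 7 at {Q}

argmax u_2 = {Q}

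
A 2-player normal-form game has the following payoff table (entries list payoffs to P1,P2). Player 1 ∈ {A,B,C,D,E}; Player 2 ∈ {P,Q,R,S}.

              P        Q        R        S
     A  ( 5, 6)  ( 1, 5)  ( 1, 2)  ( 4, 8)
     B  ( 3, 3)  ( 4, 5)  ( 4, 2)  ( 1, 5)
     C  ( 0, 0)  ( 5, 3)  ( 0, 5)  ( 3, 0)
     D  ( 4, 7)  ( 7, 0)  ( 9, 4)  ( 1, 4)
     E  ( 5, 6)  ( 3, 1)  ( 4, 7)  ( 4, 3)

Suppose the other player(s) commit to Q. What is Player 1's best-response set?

argmax u_1 = {D}

u_1(A vs Q) = 1
u_1(B vs Q) = 4
u_1(C vs Q) = 5
u_1(D vs Q) = 7
u_1(E vs Q) = 3
max payoff 7 at {D}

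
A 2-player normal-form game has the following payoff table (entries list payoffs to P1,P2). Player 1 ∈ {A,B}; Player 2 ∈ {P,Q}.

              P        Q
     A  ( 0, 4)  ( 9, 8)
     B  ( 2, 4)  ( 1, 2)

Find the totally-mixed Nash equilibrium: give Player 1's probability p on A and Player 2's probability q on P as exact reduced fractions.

P1 mixes 1/3 on A; P2 mixes 4/5 on P

P1 indiff ⇒ q·0+(1-q)·9 = q·2+(1-q)·1 ⇒ q(-2) = (1-q)(-8) ⇒ q = 4/5
P2 indiff ⇒ p·4+(1-p)·4 = p·8+(1-p)·2 ⇒ p(-4) = (1-p)(-2) ⇒ p = 1/3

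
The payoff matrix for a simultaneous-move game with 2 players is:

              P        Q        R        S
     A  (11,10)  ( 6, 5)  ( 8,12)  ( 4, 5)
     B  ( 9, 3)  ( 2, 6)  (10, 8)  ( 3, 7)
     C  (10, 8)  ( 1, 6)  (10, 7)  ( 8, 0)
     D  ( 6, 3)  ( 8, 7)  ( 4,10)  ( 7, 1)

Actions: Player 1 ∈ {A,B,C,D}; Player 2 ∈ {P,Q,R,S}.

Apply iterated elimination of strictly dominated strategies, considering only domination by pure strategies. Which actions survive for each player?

P2 drop Q (R beats it: A:12>5 B:8>6 C:7>6 D:10>7)
P1 drop D (C beats it: P:10>6 R:10>4 S:8>7)
P2 drop S (R beats it: A:12>5 B:8>7 C:7>0)
P1→{A,B,C} P2→{P,R}

Remaining: P1:{A,B,C} P2:{P,R}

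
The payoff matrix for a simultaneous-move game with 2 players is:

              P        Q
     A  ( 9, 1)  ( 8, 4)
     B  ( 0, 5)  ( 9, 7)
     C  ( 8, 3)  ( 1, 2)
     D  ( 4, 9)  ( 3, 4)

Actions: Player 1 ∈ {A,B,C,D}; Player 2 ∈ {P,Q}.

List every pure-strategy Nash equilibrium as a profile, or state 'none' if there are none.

(A,P): not NE [P2→Q gives 4>1]
(A,Q): not NE [P1→B gives 9>8]
(B,P): not NE [P1→A gives 9>0; P2→Q gives 7>5]
(B,Q): NE
(C,P): not NE [P1→A gives 9>8]
(C,Q): not NE [P1→B gives 9>1; P2→P gives 3>2]
(D,P): not NE [P1→A gives 9>4]
(D,Q): not NE [P1→B gives 9>3; P2→P gives 9>4]

PSNE = {(B,Q)}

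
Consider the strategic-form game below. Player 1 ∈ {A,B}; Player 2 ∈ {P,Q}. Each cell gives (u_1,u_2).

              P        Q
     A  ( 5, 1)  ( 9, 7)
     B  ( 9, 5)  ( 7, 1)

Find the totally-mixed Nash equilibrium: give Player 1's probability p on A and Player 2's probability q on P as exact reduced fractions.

P1 indiff ⇒ q·5+(1-q)·9 = q·9+(1-q)·7 ⇒ q(-4) = (1-q)(-2) ⇒ q = 1/3
P2 indiff ⇒ p·1+(1-p)·5 = p·7+(1-p)·1 ⇒ p(-6) = (1-p)(-4) ⇒ p = 2/5

p=2/5, q=1/3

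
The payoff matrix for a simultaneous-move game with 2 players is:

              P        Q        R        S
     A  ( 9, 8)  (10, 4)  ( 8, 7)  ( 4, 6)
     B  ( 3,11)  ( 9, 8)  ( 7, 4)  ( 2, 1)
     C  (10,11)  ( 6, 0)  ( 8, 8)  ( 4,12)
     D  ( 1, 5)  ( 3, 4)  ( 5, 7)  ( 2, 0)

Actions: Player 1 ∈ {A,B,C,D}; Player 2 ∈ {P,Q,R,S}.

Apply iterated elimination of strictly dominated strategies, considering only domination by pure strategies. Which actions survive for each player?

P1 drop B (A beats it: P:9>3 Q:10>9 R:8>7 S:4>2)
P1 drop D (A beats it: P:9>1 Q:10>3 R:8>5 S:4>2)
P2 drop Q (P beats it: A:8>4 C:11>0)
P2 drop R (P beats it: A:8>7 C:11>8)
P1→{A,C} P2→{P,S}

IESDS → P1:{A,C} P2:{P,S}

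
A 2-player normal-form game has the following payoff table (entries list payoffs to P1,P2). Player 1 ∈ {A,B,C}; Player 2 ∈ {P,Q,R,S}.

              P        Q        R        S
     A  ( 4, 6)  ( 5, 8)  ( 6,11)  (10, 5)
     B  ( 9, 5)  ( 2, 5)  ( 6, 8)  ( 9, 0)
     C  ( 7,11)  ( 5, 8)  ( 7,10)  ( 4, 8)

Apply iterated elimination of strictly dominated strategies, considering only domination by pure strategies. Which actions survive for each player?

Survivors P1:{B,C} P2:{P,R}

P2 drop Q (R beats it: A:11>8 B:8>5 C:10>8)
P2 drop S (P beats it: A:6>5 B:5>0 C:11>8)
P1 drop A (C beats it: P:7>4 R:7>6)
P1→{B,C} P2→{P,R}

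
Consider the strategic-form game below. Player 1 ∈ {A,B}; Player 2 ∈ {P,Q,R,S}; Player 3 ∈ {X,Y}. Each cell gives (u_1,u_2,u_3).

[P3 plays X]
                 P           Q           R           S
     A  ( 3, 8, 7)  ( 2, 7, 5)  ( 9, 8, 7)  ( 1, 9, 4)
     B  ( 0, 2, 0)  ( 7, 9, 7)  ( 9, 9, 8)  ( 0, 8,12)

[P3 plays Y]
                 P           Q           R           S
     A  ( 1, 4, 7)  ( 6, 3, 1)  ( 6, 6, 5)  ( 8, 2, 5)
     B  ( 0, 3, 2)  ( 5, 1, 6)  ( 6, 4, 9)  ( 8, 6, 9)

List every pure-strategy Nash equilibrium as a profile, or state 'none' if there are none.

Nash profiles: (B,Q,X)

(A,P,X): not NE [P2→S gives 9>8]
(A,P,Y): not NE [P2→R gives 6>4]
(A,Q,X): not NE [P1→B gives 7>2; P2→S gives 9>7]
(A,Q,Y): not NE [P2→R gives 6>3; P3→X gives 5>1]
(A,R,X): not NE [P2→S gives 9>8]
(A,R,Y): not NE [P3→X gives 7>5]
(A,S,X): not NE [P3→Y gives 5>4]
(A,S,Y): not NE [P2→R gives 6>2]
(B,P,X): not NE [P1→A gives 3>0; P2→R gives 9>2; P3→Y gives 2>0]
(B,P,Y): not NE [P1→A gives 1>0; P2→S gives 6>3]
(B,Q,X): NE
(B,Q,Y): not NE [P1→A gives 6>5; P2→S gives 6>1; P3→X gives 7>6]
(B,R,X): not NE [P3→Y gives 9>8]
(B,R,Y): not NE [P2→S gives 6>4]
(B,S,X): not NE [P1→A gives 1>0; P2→R gives 9>8]
(B,S,Y): not NE [P3→X gives 12>9]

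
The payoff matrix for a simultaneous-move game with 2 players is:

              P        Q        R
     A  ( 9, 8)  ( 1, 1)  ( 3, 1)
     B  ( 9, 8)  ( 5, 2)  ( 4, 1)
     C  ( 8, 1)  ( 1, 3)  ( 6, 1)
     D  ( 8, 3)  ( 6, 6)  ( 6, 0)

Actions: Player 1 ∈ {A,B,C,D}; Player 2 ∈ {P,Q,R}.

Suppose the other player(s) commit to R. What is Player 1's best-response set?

BR_1 = {C,D}

u_1(A vs R) = 3
u_1(B vs R) = 4
u_1(C vs R) = 6
u_1(D vs R) = 6
max payoff 6 at {C,D}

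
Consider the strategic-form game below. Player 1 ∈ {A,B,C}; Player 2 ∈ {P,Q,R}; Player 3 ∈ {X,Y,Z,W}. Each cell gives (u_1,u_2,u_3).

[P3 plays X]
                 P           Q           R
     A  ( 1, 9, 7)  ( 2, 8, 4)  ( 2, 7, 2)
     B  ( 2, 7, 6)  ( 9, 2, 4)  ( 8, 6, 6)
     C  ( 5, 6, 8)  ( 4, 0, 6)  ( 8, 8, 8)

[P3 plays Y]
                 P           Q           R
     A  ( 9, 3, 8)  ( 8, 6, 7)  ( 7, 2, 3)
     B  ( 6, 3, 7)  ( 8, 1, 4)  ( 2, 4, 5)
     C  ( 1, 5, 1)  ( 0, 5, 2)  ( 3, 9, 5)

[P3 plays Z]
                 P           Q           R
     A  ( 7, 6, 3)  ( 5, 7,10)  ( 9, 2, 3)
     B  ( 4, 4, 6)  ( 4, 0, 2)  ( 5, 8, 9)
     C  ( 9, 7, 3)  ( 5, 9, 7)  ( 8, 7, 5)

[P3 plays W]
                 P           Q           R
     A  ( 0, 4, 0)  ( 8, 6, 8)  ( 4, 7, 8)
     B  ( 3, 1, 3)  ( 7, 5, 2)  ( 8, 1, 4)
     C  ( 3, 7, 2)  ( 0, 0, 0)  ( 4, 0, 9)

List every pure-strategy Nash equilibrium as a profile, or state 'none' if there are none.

NE set: (A,Q,Z), (C,Q,Z)

(A,P,X): not NE [P1→C gives 5>1; P3→Y gives 8>7]
(A,P,Y): not NE [P2→Q gives 6>3]
(A,P,Z): not NE [P1→C gives 9>7; P2→Q gives 7>6; P3→Y gives 8>3]
(A,P,W): not NE [P1→C gives 3>0; P2→R gives 7>4; P3→Y gives 8>0]
(A,Q,X): not NE [P1→B gives 9>2; P2→P gives 9>8; P3→Z gives 10>4]
(A,Q,Y): not NE [P3→Z gives 10>7]
(A,Q,Z): NE
(A,Q,W): not NE [P2→R gives 7>6; P3→Z gives 10>8]
(A,R,X): not NE [P1→C gives 8>2; P2→P gives 9>7; P3→W gives 8>2]
(A,R,Y): not NE [P2→Q gives 6>2; P3→W gives 8>3]
(A,R,Z): not NE [P2→Q gives 7>2; P3→W gives 8>3]
(A,R,W): not NE [P1→B gives 8>4]
(B,P,X): not NE [P1→C gives 5>2; P3→Y gives 7>6]
(B,P,Y): not NE [P1→A gives 9>6; P2→R gives 4>3]
(B,P,Z): not NE [P1→C gives 9>4; P2→R gives 8>4; P3→Y gives 7>6]
(B,P,W): not NE [P2→Q gives 5>1; P3→Y gives 7>3]
(B,Q,X): not NE [P2→P gives 7>2]
(B,Q,Y): not NE [P2→R gives 4>1]
(B,Q,Z): not NE [P1→C gives 5>4; P2→R gives 8>0; P3→Y gives 4>2]
(B,Q,W): not NE [P1→A gives 8>7; P3→Y gives 4>2]
(B,R,X): not NE [P2→P gives 7>6; P3→Z gives 9>6]
(B,R,Y): not NE [P1→A gives 7>2; P3→Z gives 9>5]
(B,R,Z): not NE [P1→A gives 9>5]
(B,R,W): not NE [P2→Q gives 5>1; P3→Z gives 9>4]
(C,P,X): not NE [P2→R gives 8>6]
(C,P,Y): not NE [P1→A gives 9>1; P2→R gives 9>5; P3→X gives 8>1]
(C,P,Z): not NE [P2→Q gives 9>7; P3→X gives 8>3]
(C,P,W): not NE [P3→X gives 8>2]
(C,Q,X): not NE [P1→B gives 9>4; P2→R gives 8>0; P3→Z gives 7>6]
(C,Q,Y): not NE [P1→B gives 8>0; P2→R gives 9>5; P3→Z gives 7>2]
(C,Q,Z): NE
(C,Q,W): not NE [P1→A gives 8>0; P2→P gives 7>0; P3→Z gives 7>0]
(C,R,X): not NE [P3→W gives 9>8]
(C,R,Y): not NE [P1→A gives 7>3; P3→W gives 9>5]
(C,R,Z): not NE [P1→A gives 9>8; P2→Q gives 9>7; P3→W gives 9>5]
(C,R,W): not NE [P1→B gives 8>4; P2→P gives 7>0]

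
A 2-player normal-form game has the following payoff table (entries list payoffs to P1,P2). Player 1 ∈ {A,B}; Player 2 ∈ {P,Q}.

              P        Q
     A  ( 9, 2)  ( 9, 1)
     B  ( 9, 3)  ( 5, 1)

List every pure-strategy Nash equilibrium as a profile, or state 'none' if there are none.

(A,P): NE
(A,Q): not NE [P2→P gives 2>1]
(B,P): NE
(B,Q): not NE [P1→A gives 9>5; P2→P gives 3>1]

PSNE = {(A,P), (B,P)}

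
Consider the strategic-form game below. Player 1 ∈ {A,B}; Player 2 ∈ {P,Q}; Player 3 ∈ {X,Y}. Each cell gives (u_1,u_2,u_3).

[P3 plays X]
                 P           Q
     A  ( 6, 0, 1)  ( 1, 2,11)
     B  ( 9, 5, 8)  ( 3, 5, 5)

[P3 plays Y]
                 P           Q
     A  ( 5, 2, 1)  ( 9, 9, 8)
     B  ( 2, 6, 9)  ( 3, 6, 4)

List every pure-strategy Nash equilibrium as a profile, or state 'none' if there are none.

(A,P,X): not NE [P1→B gives 9>6; P2→Q gives 2>0]
(A,P,Y): not NE [P2→Q gives 9>2]
(A,Q,X): not NE [P1→B gives 3>1]
(A,Q,Y): not NE [P3→X gives 11>8]
(B,P,X): not NE [P3→Y gives 9>8]
(B,P,Y): not NE [P1→A gives 5>2]
(B,Q,X): NE
(B,Q,Y): not NE [P1→A gives 9>3; P3→X gives 5>4]

NE set: (B,Q,X)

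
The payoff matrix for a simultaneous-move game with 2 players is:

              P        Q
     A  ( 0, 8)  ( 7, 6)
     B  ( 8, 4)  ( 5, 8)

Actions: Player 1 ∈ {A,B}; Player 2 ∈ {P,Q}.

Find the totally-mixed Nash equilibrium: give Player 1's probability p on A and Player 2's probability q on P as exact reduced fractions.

(p,q) = (2/3, 1/5)

P1 indiff ⇒ q·0+(1-q)·7 = q·8+(1-q)·5 ⇒ q(-8) = (1-q)(-2) ⇒ q = 1/5
P2 indiff ⇒ p·8+(1-p)·4 = p·6+(1-p)·8 ⇒ p(2) = (1-p)(4) ⇒ p = 2/3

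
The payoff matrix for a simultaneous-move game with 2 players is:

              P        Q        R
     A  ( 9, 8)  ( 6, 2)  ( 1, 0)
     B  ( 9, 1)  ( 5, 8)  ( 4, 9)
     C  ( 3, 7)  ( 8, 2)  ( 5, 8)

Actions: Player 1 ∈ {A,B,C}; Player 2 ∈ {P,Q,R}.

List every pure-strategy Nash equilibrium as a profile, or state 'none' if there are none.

NE set: (A,P), (C,R)

(A,P): NE
(A,Q): not NE [P1→C gives 8>6; P2→P gives 8>2]
(A,R): not NE [P1→C gives 5>1; P2→P gives 8>0]
(B,P): not NE [P2→R gives 9>1]
(B,Q): not NE [P1→C gives 8>5; P2→R gives 9>8]
(B,R): not NE [P1→C gives 5>4]
(C,P): not NE [P1→B gives 9>3; P2→R gives 8>7]
(C,Q): not NE [P2→R gives 8>2]
(C,R): NE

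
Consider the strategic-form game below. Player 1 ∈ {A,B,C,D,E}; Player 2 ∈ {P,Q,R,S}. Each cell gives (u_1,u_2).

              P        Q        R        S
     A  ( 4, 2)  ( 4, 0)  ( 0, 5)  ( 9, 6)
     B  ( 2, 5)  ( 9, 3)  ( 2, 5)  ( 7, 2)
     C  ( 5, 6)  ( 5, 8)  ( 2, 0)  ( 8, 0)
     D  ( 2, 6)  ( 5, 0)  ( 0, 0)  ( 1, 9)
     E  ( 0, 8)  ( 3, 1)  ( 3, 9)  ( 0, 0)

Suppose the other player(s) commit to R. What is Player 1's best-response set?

P1 best: {E}

u_1(A vs R) = 0
u_1(B vs R) = 2
u_1(C vs R) = 2
u_1(D vs R) = 0
u_1(E vs R) = 3
max payoff 3 at {E}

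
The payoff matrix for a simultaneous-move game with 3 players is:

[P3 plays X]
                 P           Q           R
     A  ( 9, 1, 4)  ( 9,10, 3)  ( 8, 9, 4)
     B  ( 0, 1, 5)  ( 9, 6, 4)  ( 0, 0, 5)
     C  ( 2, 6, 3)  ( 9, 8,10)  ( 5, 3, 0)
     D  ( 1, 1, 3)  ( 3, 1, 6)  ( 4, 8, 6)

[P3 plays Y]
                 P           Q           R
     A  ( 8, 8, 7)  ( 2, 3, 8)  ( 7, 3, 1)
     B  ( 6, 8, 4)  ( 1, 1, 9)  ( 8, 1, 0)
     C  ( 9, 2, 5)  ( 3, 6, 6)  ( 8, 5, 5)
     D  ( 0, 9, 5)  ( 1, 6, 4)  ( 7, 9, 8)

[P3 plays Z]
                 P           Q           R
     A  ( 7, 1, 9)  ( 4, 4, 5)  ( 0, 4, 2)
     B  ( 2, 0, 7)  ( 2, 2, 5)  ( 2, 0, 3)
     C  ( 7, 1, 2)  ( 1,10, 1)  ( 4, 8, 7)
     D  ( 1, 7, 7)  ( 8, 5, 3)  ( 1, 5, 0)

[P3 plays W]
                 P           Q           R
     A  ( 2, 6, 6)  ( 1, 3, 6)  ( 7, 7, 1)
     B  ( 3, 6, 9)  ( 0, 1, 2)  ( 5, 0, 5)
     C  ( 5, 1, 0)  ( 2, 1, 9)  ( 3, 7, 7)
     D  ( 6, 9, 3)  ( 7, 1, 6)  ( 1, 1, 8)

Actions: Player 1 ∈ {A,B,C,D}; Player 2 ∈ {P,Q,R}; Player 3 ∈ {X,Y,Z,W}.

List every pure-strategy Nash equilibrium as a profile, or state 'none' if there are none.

NE set: (C,Q,X)

(A,P,X): not NE [P2→Q gives 10>1; P3→Z gives 9>4]
(A,P,Y): not NE [P1→C gives 9>8; P3→Z gives 9>7]
(A,P,Z): not NE [P2→R gives 4>1]
(A,P,W): not NE [P1→D gives 6>2; P2→R gives 7>6; P3→Z gives 9>6]
(A,Q,X): not NE [P3→Y gives 8>3]
(A,Q,Y): not NE [P1→C gives 3>2; P2→P gives 8>3]
(A,Q,Z): not NE [P1→D gives 8>4; P3→Y gives 8>5]
(A,Q,W): not NE [P1→D gives 7>1; P2→R gives 7>3; P3→Y gives 8>6]
(A,R,X): not NE [P2→Q gives 10>9]
(A,R,Y): not NE [P1→C gives 8>7; P2→P gives 8>3; P3→X gives 4>1]
(A,R,Z): not NE [P1→C gives 4>0; P3→X gives 4>2]
(A,R,W): not NE [P3→X gives 4>1]
(B,P,X): not NE [P1→A gives 9>0; P2→Q gives 6>1; P3→W gives 9>5]
(B,P,Y): not NE [P1→C gives 9>6; P3→W gives 9>4]
(B,P,Z): not NE [P1→C gives 7>2; P2→Q gives 2>0; P3→W gives 9>7]
(B,P,W): not NE [P1→D gives 6>3]
(B,Q,X): not NE [P3→Y gives 9>4]
(B,Q,Y): not NE [P1→C gives 3>1; P2→P gives 8>1]
(B,Q,Z): not NE [P1→D gives 8>2; P3→Y gives 9>5]
(B,Q,W): not NE [P1→D gives 7>0; P2→P gives 6>1; P3→Y gives 9>2]
(B,R,X): not NE [P1→A gives 8>0; P2→Q gives 6>0]
(B,R,Y): not NE [P2→P gives 8>1; P3→W gives 5>0]
(B,R,Z): not NE [P1→C gives 4>2; P2→Q gives 2>0; P3→W gives 5>3]
(B,R,W): not NE [P1→A gives 7>5; P2→P gives 6>0]
(C,P,X): not NE [P1→A gives 9>2; P2→Q gives 8>6; P3→Y gives 5>3]
(C,P,Y): not NE [P2→Q gives 6>2]
(C,P,Z): not NE [P2→Q gives 10>1; P3→Y gives 5>2]
(C,P,W): not NE [P1→D gives 6>5; P2→R gives 7>1; P3→Y gives 5>0]
(C,Q,X): NE
(C,Q,Y): not NE [P3→X gives 10>6]
(C,Q,Z): not NE [P1→D gives 8>1; P3→X gives 10>1]
(C,Q,W): not NE [P1→D gives 7>2; P2→R gives 7>1; P3→X gives 10>9]
(C,R,X): not NE [P1→A gives 8>5; P2→Q gives 8>3; P3→W gives 7>0]
(C,R,Y): not NE [P2→Q gives 6>5; P3→W gives 7>5]
(C,R,Z): not NE [P2→Q gives 10>8]
(C,R,W): not NE [P1→A gives 7>3]
(D,P,X): not NE [P1→A gives 9>1; P2→R gives 8>1; P3→Z gives 7>3]
(D,P,Y): not NE [P1→C gives 9>0; P3→Z gives 7>5]
(D,P,Z): not NE [P1→C gives 7>1]
(D,P,W): not NE [P3→Z gives 7>3]
(D,Q,X): not NE [P1→C gives 9>3; P2→R gives 8>1]
(D,Q,Y): not NE [P1→C gives 3>1; P2→R gives 9>6; P3→W gives 6>4]
(D,Q,Z): not NE [P2→P gives 7>5; P3→W gives 6>3]
(D,Q,W): not NE [P2→P gives 9>1]
(D,R,X): not NE [P1→A gives 8>4; P3→W gives 8>6]
(D,R,Y): not NE [P1→C gives 8>7]
(D,R,Z): not NE [P1→C gives 4>1; P2→P gives 7>5; P3→W gives 8>0]
(D,R,W): not NE [P1→A gives 7>1; P2→P gives 9>1]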